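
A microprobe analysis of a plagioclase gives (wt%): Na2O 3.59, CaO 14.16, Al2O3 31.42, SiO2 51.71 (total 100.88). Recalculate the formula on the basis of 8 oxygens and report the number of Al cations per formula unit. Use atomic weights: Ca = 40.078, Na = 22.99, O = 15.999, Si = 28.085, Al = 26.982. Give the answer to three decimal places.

3.59 wt% Na2O ÷ 61.979 g/mol = 0.05792 mol, giving 0.11584 Na and 0.05792 O.
14.16 wt% CaO ÷ 56.077 g/mol = 0.25251 mol, giving 0.25251 Ca and 0.25251 O.
31.42 wt% Al2O3 ÷ 101.961 g/mol = 0.30816 mol, giving 0.61632 Al and 0.92448 O.
51.71 wt% SiO2 ÷ 60.083 g/mol = 0.86064 mol, giving 0.86064 Si and 1.72128 O.
Oxygen sums to 2.95619; scaling by 8/2.95619 = 2.70619 puts the formula on 8 O.
Al: 0.61632 × 2.70619 = 1.668 atoms per formula unit.

1.668 Al apfu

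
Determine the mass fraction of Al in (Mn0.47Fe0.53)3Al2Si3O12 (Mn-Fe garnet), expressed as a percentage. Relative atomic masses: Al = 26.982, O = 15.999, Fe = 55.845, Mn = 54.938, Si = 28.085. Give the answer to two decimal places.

Formula mass = 1.41*54.938 + 1.59*55.845 + 2*26.982 + 3*28.085 + 12*15.999 = 496.463 g/mol, of which 53.964 g is Al.
So Al makes up 53.964/496.463 = 0.1087 of the mass, i.e. 10.87%.

10.87 weight percent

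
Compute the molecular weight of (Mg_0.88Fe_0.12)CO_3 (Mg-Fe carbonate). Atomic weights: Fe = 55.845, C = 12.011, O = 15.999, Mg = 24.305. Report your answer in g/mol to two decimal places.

88.10 g/mol

M = 0.88×24.305 + 0.12×55.845 + 1×12.011 + 3×15.999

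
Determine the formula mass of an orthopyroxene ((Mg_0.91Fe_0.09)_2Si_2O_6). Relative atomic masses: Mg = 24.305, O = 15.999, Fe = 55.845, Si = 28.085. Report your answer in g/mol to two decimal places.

M = 1.82*24.305 + 0.18*55.845 + 2*28.085 + 6*15.999

206.45 g/mol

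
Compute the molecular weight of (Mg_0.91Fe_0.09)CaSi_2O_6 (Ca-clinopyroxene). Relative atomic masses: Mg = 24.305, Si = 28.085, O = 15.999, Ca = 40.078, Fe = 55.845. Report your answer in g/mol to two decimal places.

The formula mass is the sum 0.91×24.305 + 0.09×55.845 + 1×40.078 + 2×28.085 + 6×15.999.

219.39 g/mol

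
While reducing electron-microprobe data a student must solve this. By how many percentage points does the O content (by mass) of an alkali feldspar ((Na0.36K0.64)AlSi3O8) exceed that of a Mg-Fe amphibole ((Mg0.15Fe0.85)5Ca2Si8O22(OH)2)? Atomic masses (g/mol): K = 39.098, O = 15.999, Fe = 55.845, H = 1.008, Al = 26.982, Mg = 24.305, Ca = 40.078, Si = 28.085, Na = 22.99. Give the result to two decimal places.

6.39 percentage points

First mineral: 127.992 g O in 272.528 g formula = 46.96 wt% O.
Second mineral: 383.976 g O in 946.398 g formula = 40.57 wt% O.
46.96% − 40.57% gives a difference of 6.39 percentage points.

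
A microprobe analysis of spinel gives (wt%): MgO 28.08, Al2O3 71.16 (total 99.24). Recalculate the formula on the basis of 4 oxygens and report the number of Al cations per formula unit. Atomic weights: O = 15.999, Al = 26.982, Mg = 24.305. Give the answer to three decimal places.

28.08 wt% MgO ÷ 40.304 g/mol = 0.69671 mol, giving 0.69671 Mg and 0.69671 O.
71.16 wt% Al2O3 ÷ 101.961 g/mol = 0.69791 mol, giving 1.39582 Al and 2.09373 O.
Oxygen sums to 2.79044; scaling by 4/2.79044 = 1.43347 puts the formula on 4 O.
Al: 1.39582 × 1.43347 = 2.001 atoms per formula unit.

2.001 Al apfu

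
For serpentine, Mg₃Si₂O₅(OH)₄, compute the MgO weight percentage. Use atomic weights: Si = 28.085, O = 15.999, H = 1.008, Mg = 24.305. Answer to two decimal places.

43.63 wt%

Molar mass of Mg₃Si₂O₅(OH)₄ = 3·24.305 + 2·28.085 + 9·15.999 + 4·1.008 = 277.108 g/mol.
Each formula unit contains 3 Mg, equivalent to 3/1 = 3.0000 mol MgO.
M(MgO) = 1×24.305 + 1×15.999 = 40.304 g/mol.
Mass of MgO per formula unit = 3.0000 × 40.304 = 120.912 g.
MgO wt% = 120.912 / 277.108 × 100 = 43.63%.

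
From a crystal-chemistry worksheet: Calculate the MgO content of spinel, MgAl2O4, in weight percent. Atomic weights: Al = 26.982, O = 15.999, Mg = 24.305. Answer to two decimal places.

28.33 wt%

Molar mass of MgAl2O4 = 1*24.305 + 2*26.982 + 4*15.999 = 142.265 g/mol.
Each formula unit contains 1 Mg, equivalent to 1/1 = 1.0000 mol MgO.
M(MgO) = 1×24.305 + 1×15.999 = 40.304 g/mol.
Mass of MgO per formula unit = 1.0000 × 40.304 = 40.304 g.
MgO wt% = 40.304 / 142.265 × 100 = 28.33%.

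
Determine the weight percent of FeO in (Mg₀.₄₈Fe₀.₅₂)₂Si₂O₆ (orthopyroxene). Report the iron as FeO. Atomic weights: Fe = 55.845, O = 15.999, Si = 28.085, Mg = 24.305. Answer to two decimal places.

31.99 wt%

Formula mass = 233.576 g/mol.
1.04 Fe → 1.0400 mol FeO per formula unit; M(FeO) = 71.844, so FeO mass = 74.718 g.
74.718/233.576 × 100 = 31.99 wt%.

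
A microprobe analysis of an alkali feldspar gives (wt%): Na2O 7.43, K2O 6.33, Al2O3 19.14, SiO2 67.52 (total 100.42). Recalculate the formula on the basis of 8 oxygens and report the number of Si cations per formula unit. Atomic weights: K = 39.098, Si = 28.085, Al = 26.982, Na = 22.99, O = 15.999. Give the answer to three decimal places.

2.999 Si apfu

Na2O (M=61.979): mol = 0.11988; Na = 0.23976, O = 0.11988.
K2O (M=94.195): mol = 0.06720; K = 0.13440, O = 0.06720.
Al2O3 (M=101.961): mol = 0.18772; Al = 0.37544, O = 0.56316.
SiO2 (M=60.083): mol = 1.12378; Si = 1.12378, O = 2.24756.
ΣO = 2.99780; factor = 8/ΣO = 2.66862.
Si apfu = 1.12378 × 2.66862 = 2.999.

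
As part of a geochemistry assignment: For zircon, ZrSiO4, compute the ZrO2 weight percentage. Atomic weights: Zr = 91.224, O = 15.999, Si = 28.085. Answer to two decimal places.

Formula mass = 183.305 g/mol.
1 Zr → 1.0000 mol ZrO2 per formula unit; M(ZrO2) = 123.222, so ZrO2 mass = 123.222 g.
123.222/183.305 × 100 = 67.22 wt%.

67.22 wt%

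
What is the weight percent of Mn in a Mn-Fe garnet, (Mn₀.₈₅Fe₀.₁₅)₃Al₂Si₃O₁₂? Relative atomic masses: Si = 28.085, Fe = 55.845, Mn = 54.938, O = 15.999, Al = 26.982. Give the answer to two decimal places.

28.28 weight percent

M((Mn₀.₈₅Fe₀.₁₅)₃Al₂Si₃O₁₂) = 495.429 g/mol.
Mn contributes 2.55 × 54.938 = 140.092 g per mole.
140.092/495.429 = 0.2828 → 28.28%.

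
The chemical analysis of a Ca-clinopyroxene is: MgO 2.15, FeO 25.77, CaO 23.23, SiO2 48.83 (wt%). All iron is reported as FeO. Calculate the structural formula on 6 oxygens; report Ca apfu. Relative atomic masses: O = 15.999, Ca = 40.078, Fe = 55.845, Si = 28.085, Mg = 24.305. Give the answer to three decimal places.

1.014 Ca apfu

2.15 wt% MgO ÷ 40.304 g/mol = 0.05334 mol, giving 0.05334 Mg and 0.05334 O.
25.77 wt% FeO ÷ 71.844 g/mol = 0.35869 mol, giving 0.35869 Fe and 0.35869 O.
23.23 wt% CaO ÷ 56.077 g/mol = 0.41425 mol, giving 0.41425 Ca and 0.41425 O.
48.83 wt% SiO2 ÷ 60.083 g/mol = 0.81271 mol, giving 0.81271 Si and 1.62542 O.
Oxygen sums to 2.45170; scaling by 6/2.45170 = 2.44728 puts the formula on 6 O.
Ca: 0.41425 × 2.44728 = 1.014 atoms per formula unit.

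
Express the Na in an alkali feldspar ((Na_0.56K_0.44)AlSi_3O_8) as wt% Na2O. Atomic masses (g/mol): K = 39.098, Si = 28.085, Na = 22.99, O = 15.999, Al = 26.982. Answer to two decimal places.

6.44 wt%

Molar mass of (Na_0.56K_0.44)AlSi_3O_8 = 0.56*22.99 + 0.44*39.098 + 1*26.982 + 3*28.085 + 8*15.999 = 269.307 g/mol.
Each formula unit contains 0.56 Na, equivalent to 0.56/2 = 0.2800 mol Na2O.
M(Na2O) = 2×22.99 + 1×15.999 = 61.979 g/mol.
Mass of Na2O per formula unit = 0.2800 × 61.979 = 17.354 g.
Na2O wt% = 17.354 / 269.307 × 100 = 6.44%.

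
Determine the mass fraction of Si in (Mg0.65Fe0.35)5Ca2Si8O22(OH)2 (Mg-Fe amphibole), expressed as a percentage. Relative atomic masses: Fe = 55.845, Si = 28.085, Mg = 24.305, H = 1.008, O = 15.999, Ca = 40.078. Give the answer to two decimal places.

Molar mass of (Mg0.65Fe0.35)5Ca2Si8O22(OH)2: 3.25*24.305 + 1.75*55.845 + 2*40.078 + 8*28.085 + 24*15.999 + 2*1.008 = 867.548 g/mol.
Mass of Si per formula unit: 8 × 28.085 = 224.680 g.
Weight fraction Si = 224.680 / 867.548 = 0.2590.

25.90 wt%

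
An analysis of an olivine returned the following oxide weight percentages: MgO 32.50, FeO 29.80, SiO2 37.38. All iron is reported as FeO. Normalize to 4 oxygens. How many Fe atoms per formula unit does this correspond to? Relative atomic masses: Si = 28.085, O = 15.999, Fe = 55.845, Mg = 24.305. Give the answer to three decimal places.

32.50 wt% MgO ÷ 40.304 g/mol = 0.80637 mol, giving 0.80637 Mg and 0.80637 O.
29.80 wt% FeO ÷ 71.844 g/mol = 0.41479 mol, giving 0.41479 Fe and 0.41479 O.
37.38 wt% SiO2 ÷ 60.083 g/mol = 0.62214 mol, giving 0.62214 Si and 1.24428 O.
Oxygen sums to 2.46544; scaling by 4/2.46544 = 1.62243 puts the formula on 4 O.
Fe: 0.41479 × 1.62243 = 0.673 atoms per formula unit.

0.673 Fe apfu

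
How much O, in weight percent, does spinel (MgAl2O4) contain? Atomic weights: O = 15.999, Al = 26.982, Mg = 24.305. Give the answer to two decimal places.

44.98 weight percent

Formula mass = 1·24.305 + 2·26.982 + 4·15.999 = 142.265 g/mol, of which 63.996 g is O.
So O makes up 63.996/142.265 = 0.4498 of the mass, i.e. 44.98%.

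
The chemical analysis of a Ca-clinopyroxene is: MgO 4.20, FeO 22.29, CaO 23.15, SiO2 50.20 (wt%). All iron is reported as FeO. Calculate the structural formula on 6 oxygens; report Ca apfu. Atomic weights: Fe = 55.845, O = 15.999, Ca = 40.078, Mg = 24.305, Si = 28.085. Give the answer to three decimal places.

0.991 Ca apfu

MgO (M=40.304): mol = 0.10421; Mg = 0.10421, O = 0.10421.
FeO (M=71.844): mol = 0.31026; Fe = 0.31026, O = 0.31026.
CaO (M=56.077): mol = 0.41283; Ca = 0.41283, O = 0.41283.
SiO2 (M=60.083): mol = 0.83551; Si = 0.83551, O = 1.67102.
ΣO = 2.49832; factor = 6/ΣO = 2.40161.
Ca apfu = 0.41283 × 2.40161 = 0.991.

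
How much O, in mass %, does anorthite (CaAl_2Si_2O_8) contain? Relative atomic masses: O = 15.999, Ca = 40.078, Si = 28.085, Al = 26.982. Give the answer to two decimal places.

M(CaAl_2Si_2O_8) = 278.204 g/mol.
O contributes 8 × 15.999 = 127.992 g per mole.
127.992/278.204 = 0.4601 → 46.01%.

46.01 mass %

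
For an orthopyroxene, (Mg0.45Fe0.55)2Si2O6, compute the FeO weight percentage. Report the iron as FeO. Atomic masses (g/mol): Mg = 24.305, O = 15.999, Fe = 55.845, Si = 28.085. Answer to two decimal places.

33.56 wt%

Molar mass of (Mg0.45Fe0.55)2Si2O6 = 0.90×24.305 + 1.10×55.845 + 2×28.085 + 6×15.999 = 235.468 g/mol.
Each formula unit contains 1.10 Fe, equivalent to 1.10/1 = 1.1000 mol FeO.
M(FeO) = 1×55.845 + 1×15.999 = 71.844 g/mol.
Mass of FeO per formula unit = 1.1000 × 71.844 = 79.028 g.
FeO wt% = 79.028 / 235.468 × 100 = 33.56%.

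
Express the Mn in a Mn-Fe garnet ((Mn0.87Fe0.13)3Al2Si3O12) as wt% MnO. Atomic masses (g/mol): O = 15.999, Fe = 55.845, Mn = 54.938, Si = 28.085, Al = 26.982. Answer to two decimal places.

37.37 wt%

M((Mn0.87Fe0.13)3Al2Si3O12) = 495.375 g/mol; M(MnO) = 70.937 g/mol.
Moles MnO per formula unit = 2.61 Mn ÷ 1 = 2.6100.
MnO fraction = (2.6100 × 70.937) / 495.375 = 185.146/495.375 = 0.3737.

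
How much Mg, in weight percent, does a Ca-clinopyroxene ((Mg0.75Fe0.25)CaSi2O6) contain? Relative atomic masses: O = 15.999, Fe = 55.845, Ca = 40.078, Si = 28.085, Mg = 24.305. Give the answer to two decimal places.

Formula mass = 0.75×24.305 + 0.25×55.845 + 1×40.078 + 2×28.085 + 6×15.999 = 224.432 g/mol, of which 18.229 g is Mg.
So Mg makes up 18.229/224.432 = 0.0812 of the mass, i.e. 8.12%.

8.12 weight percent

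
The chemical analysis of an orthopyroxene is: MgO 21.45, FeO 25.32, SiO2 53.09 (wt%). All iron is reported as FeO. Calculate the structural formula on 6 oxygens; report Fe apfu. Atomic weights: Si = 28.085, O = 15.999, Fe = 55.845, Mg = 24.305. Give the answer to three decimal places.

0.797 Fe apfu

MgO (M=40.304): mol = 0.53221; Mg = 0.53221, O = 0.53221.
FeO (M=71.844): mol = 0.35243; Fe = 0.35243, O = 0.35243.
SiO2 (M=60.083): mol = 0.88361; Si = 0.88361, O = 1.76722.
ΣO = 2.65186; factor = 6/ΣO = 2.26256.
Fe apfu = 0.35243 × 2.26256 = 0.797.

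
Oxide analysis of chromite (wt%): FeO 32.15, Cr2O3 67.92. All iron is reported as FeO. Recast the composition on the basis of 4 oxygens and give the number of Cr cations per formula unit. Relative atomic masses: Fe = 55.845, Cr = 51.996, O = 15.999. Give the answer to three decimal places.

1.999 Cr apfu

FeO (M=71.844): mol = 0.44750; Fe = 0.44750, O = 0.44750.
Cr2O3 (M=151.989): mol = 0.44687; Cr = 0.89374, O = 1.34061.
ΣO = 1.78811; factor = 4/ΣO = 2.23700.
Cr apfu = 0.89374 × 2.23700 = 1.999.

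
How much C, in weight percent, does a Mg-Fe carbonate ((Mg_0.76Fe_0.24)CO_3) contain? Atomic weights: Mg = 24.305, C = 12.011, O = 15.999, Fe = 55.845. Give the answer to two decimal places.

13.07 weight percent

M((Mg_0.76Fe_0.24)CO_3) = 91.883 g/mol.
C contributes 1 × 12.011 = 12.011 g per mole.
12.011/91.883 = 0.1307 → 13.07%.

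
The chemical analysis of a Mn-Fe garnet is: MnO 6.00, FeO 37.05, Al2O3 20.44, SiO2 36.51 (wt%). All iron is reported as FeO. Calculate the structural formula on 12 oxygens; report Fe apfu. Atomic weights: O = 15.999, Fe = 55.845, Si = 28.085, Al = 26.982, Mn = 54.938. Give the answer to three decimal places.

2.560 Fe apfu

6.00 wt% MnO ÷ 70.937 g/mol = 0.08458 mol, giving 0.08458 Mn and 0.08458 O.
37.05 wt% FeO ÷ 71.844 g/mol = 0.51570 mol, giving 0.51570 Fe and 0.51570 O.
20.44 wt% Al2O3 ÷ 101.961 g/mol = 0.20047 mol, giving 0.40094 Al and 0.60141 O.
36.51 wt% SiO2 ÷ 60.083 g/mol = 0.60766 mol, giving 0.60766 Si and 1.21532 O.
Oxygen sums to 2.41701; scaling by 12/2.41701 = 4.96481 puts the formula on 12 O.
Fe: 0.51570 × 4.96481 = 2.560 atoms per formula unit.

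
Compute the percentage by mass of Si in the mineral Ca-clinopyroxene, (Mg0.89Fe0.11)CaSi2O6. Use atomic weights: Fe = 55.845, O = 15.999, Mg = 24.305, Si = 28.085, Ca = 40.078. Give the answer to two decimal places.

M((Mg0.89Fe0.11)CaSi2O6) = 220.016 g/mol.
Si contributes 2 × 28.085 = 56.170 g per mole.
56.170/220.016 = 0.2553 → 25.53%.

25.53 mass %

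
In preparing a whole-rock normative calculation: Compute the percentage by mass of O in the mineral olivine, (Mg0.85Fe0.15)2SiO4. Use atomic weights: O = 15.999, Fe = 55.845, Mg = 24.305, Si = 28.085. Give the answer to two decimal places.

42.62 weight percent

M((Mg0.85Fe0.15)2SiO4) = 150.153 g/mol.
O contributes 4 × 15.999 = 63.996 g per mole.
63.996/150.153 = 0.4262 → 42.62%.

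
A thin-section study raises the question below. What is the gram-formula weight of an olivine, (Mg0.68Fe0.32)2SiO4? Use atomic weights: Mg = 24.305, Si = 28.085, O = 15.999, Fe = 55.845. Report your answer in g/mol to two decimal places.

160.88 g/mol

M = 1.36×24.305 + 0.64×55.845 + 1×28.085 + 4×15.999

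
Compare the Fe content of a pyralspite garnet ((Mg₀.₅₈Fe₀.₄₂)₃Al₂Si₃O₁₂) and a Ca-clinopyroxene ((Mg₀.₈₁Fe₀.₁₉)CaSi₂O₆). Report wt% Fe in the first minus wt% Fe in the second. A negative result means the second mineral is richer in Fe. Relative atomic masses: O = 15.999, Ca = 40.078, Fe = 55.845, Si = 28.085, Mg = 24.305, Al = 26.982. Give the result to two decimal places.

M((Mg₀.₅₈Fe₀.₄₂)₃Al₂Si₃O₁₂) = 442.862 g/mol, so wt% Fe = 70.365/442.862 × 100 = 15.89%.
M((Mg₀.₈₁Fe₀.₁₉)CaSi₂O₆) = 222.540 g/mol, so wt% Fe = 10.611/222.540 × 100 = 4.77%.
15.89 − 4.77 = 11.12 pp.

11.12 percentage points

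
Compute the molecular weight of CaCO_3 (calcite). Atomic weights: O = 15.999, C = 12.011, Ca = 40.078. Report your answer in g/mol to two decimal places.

M = 1(40.078) + 1(12.011) + 3(15.999)

100.09 g/mol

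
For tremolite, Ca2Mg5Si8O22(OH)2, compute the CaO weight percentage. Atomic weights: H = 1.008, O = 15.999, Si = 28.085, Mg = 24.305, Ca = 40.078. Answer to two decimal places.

M(Ca2Mg5Si8O22(OH)2) = 812.353 g/mol; M(CaO) = 56.077 g/mol.
Moles CaO per formula unit = 2 Ca ÷ 1 = 2.0000.
CaO fraction = (2.0000 × 56.077) / 812.353 = 112.154/812.353 = 0.1381.

13.81 wt%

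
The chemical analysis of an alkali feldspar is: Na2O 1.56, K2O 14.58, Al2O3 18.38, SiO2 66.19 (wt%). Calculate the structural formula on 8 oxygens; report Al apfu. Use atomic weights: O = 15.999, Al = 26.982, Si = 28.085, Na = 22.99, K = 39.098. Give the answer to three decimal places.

0.986 Al apfu

1.56 wt% Na2O ÷ 61.979 g/mol = 0.02517 mol, giving 0.05034 Na and 0.02517 O.
14.58 wt% K2O ÷ 94.195 g/mol = 0.15479 mol, giving 0.30958 K and 0.15479 O.
18.38 wt% Al2O3 ÷ 101.961 g/mol = 0.18027 mol, giving 0.36054 Al and 0.54081 O.
66.19 wt% SiO2 ÷ 60.083 g/mol = 1.10164 mol, giving 1.10164 Si and 2.20328 O.
Oxygen sums to 2.92405; scaling by 8/2.92405 = 2.73593 puts the formula on 8 O.
Al: 0.36054 × 2.73593 = 0.986 atoms per formula unit.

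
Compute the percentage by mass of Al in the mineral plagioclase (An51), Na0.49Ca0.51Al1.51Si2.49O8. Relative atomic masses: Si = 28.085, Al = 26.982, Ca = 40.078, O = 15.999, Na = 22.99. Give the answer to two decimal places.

15.07 weight percent

M(Na0.49Ca0.51Al1.51Si2.49O8) = 270.371 g/mol.
Al contributes 1.51 × 26.982 = 40.743 g per mole.
40.743/270.371 = 0.1507 → 15.07%.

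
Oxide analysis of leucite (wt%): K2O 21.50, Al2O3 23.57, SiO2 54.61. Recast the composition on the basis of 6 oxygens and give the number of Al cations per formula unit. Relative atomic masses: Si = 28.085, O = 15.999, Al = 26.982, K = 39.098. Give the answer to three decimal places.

1.013 Al apfu

K2O: 21.50/94.195 = 0.22825 mol → 0.45650 mol K, 0.22825 mol O.
Al2O3: 23.57/101.961 = 0.23117 mol → 0.46234 mol Al, 0.69351 mol O.
SiO2: 54.61/60.083 = 0.90891 mol → 0.90891 mol Si, 1.81782 mol O.
Total oxygen = 2.73958 mol. Normalization factor = 6/2.73958 = 2.19012.
Al per 6 O = 0.46234 × 2.19012 = 1.013.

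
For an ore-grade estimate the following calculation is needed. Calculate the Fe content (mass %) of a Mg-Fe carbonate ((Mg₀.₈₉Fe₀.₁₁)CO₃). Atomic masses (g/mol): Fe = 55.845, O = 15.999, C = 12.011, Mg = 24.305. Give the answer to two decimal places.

7.00 mass %

M((Mg₀.₈₉Fe₀.₁₁)CO₃) = 87.782 g/mol.
Fe contributes 0.11 × 55.845 = 6.143 g per mole.
6.143/87.782 = 0.0700 → 7.00%.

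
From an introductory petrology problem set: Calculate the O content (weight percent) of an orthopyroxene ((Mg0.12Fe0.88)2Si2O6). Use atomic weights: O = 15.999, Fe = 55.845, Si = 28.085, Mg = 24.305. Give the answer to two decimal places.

37.46 weight percent

M((Mg0.12Fe0.88)2Si2O6) = 256.284 g/mol.
O contributes 6 × 15.999 = 95.994 g per mole.
95.994/256.284 = 0.3746 → 37.46%.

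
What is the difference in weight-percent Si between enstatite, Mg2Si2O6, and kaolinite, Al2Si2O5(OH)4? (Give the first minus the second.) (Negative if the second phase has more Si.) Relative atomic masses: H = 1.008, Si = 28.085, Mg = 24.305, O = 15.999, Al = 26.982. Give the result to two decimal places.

First mineral: 56.170 g Si in 200.774 g formula = 27.98 wt% Si.
Second mineral: 56.170 g Si in 258.157 g formula = 21.76 wt% Si.
27.98% − 21.76% gives a difference of 6.22 percentage points.

6.22 percentage points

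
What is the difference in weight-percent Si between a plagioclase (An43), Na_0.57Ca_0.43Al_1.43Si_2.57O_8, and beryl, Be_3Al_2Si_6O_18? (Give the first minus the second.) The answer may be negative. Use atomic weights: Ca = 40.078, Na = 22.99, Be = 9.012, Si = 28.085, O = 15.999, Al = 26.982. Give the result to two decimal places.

M(Na_0.57Ca_0.43Al_1.43Si_2.57O_8) = 269.093 g/mol, so wt% Si = 72.178/269.093 × 100 = 26.82%.
M(Be_3Al_2Si_6O_18) = 537.492 g/mol, so wt% Si = 168.510/537.492 × 100 = 31.35%.
26.82 − 31.35 = -4.53 pp.

-4.53 percentage points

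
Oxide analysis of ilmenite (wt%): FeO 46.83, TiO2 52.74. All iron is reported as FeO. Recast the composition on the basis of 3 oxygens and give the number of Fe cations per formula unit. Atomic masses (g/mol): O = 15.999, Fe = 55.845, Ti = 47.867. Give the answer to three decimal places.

0.991 Fe apfu

FeO (M=71.844): mol = 0.65183; Fe = 0.65183, O = 0.65183.
TiO2 (M=79.865): mol = 0.66036; Ti = 0.66036, O = 1.32072.
ΣO = 1.97255; factor = 3/ΣO = 1.52087.
Fe apfu = 0.65183 × 1.52087 = 0.991.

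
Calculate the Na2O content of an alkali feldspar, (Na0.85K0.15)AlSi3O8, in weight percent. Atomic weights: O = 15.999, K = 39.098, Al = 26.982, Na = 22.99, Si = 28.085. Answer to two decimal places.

Molar mass of (Na0.85K0.15)AlSi3O8 = 0.85·22.99 + 0.15·39.098 + 1·26.982 + 3·28.085 + 8·15.999 = 264.635 g/mol.
Each formula unit contains 0.85 Na, equivalent to 0.85/2 = 0.4250 mol Na2O.
M(Na2O) = 2×22.99 + 1×15.999 = 61.979 g/mol.
Mass of Na2O per formula unit = 0.4250 × 61.979 = 26.341 g.
Na2O wt% = 26.341 / 264.635 × 100 = 9.95%.

9.95 wt%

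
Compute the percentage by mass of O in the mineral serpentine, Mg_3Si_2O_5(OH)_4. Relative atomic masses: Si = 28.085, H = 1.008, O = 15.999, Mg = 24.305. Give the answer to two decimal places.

51.96 mass %

Molar mass of Mg_3Si_2O_5(OH)_4: 3×24.305 + 2×28.085 + 9×15.999 + 4×1.008 = 277.108 g/mol.
Mass of O per formula unit: 9 × 15.999 = 143.991 g.
Weight fraction O = 143.991 / 277.108 = 0.5196.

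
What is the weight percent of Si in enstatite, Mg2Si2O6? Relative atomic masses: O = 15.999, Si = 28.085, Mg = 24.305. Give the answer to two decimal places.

Formula mass = 2·24.305 + 2·28.085 + 6·15.999 = 200.774 g/mol, of which 56.170 g is Si.
So Si makes up 56.170/200.774 = 0.2798 of the mass, i.e. 27.98%.

27.98 wt%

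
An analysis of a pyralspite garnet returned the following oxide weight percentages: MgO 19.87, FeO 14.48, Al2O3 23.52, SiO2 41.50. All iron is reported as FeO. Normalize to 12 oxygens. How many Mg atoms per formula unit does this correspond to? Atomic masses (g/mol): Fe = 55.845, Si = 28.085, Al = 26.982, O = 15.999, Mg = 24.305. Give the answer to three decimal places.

MgO (M=40.304): mol = 0.49300; Mg = 0.49300, O = 0.49300.
FeO (M=71.844): mol = 0.20155; Fe = 0.20155, O = 0.20155.
Al2O3 (M=101.961): mol = 0.23068; Al = 0.46136, O = 0.69204.
SiO2 (M=60.083): mol = 0.69071; Si = 0.69071, O = 1.38142.
ΣO = 2.76801; factor = 12/ΣO = 4.33524.
Mg apfu = 0.49300 × 4.33524 = 2.137.

2.137 Mg apfu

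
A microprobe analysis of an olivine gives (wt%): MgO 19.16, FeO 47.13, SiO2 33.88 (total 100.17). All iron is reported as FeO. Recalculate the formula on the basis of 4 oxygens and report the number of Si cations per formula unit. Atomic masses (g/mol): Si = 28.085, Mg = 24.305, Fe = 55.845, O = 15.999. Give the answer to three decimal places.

MgO: 19.16/40.304 = 0.47539 mol → 0.47539 mol Mg, 0.47539 mol O.
FeO: 47.13/71.844 = 0.65600 mol → 0.65600 mol Fe, 0.65600 mol O.
SiO2: 33.88/60.083 = 0.56389 mol → 0.56389 mol Si, 1.12778 mol O.
Total oxygen = 2.25917 mol. Normalization factor = 4/2.25917 = 1.77056.
Si per 4 O = 0.56389 × 1.77056 = 0.998.

0.998 Si apfu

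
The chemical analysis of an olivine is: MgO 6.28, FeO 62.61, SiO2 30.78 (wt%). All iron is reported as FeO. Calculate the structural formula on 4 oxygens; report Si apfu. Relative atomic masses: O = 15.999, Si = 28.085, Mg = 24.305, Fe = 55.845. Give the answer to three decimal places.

MgO: 6.28/40.304 = 0.15582 mol → 0.15582 mol Mg, 0.15582 mol O.
FeO: 62.61/71.844 = 0.87147 mol → 0.87147 mol Fe, 0.87147 mol O.
SiO2: 30.78/60.083 = 0.51229 mol → 0.51229 mol Si, 1.02458 mol O.
Total oxygen = 2.05187 mol. Normalization factor = 4/2.05187 = 1.94944.
Si per 4 O = 0.51229 × 1.94944 = 0.999.

0.999 Si apfu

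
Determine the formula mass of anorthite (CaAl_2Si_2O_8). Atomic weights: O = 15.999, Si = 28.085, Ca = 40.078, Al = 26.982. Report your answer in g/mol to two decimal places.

M = 1·40.078 + 2·26.982 + 2·28.085 + 8·15.999

278.20 g/mol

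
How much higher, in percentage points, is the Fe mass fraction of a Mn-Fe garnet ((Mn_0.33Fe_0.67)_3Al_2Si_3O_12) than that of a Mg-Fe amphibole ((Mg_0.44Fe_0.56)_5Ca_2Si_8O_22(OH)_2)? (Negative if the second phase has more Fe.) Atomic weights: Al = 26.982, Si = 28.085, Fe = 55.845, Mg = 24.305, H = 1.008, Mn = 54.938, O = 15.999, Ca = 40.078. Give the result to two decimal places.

First mineral: 112.248 g Fe in 496.844 g formula = 22.59 wt% Fe.
Second mineral: 156.366 g Fe in 900.665 g formula = 17.36 wt% Fe.
22.59% − 17.36% gives a difference of 5.23 percentage points.

5.23 percentage points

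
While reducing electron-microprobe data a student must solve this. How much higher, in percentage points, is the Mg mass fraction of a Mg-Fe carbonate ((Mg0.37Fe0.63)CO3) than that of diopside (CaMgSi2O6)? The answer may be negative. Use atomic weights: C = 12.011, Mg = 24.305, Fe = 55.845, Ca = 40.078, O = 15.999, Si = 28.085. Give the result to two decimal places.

First mineral: 8.993 g Mg in 104.183 g formula = 8.63 wt% Mg.
Second mineral: 24.305 g Mg in 216.547 g formula = 11.22 wt% Mg.
8.63% − 11.22% gives a difference of -2.59 percentage points.

-2.59 percentage points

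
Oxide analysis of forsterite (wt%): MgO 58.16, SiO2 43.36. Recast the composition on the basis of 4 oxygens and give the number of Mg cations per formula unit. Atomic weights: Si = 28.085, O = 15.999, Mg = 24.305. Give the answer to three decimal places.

2.000 Mg apfu

MgO: 58.16/40.304 = 1.44303 mol → 1.44303 mol Mg, 1.44303 mol O.
SiO2: 43.36/60.083 = 0.72167 mol → 0.72167 mol Si, 1.44334 mol O.
Total oxygen = 2.88637 mol. Normalization factor = 4/2.88637 = 1.38582.
Mg per 4 O = 1.44303 × 1.38582 = 2.000.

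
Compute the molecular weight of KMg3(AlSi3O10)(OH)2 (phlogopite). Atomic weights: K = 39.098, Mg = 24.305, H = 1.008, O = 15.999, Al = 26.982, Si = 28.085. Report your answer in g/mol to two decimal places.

417.25 g/mol

M = 1(39.098) + 3(24.305) + 1(26.982) + 3(28.085) + 12(15.999) + 2(1.008)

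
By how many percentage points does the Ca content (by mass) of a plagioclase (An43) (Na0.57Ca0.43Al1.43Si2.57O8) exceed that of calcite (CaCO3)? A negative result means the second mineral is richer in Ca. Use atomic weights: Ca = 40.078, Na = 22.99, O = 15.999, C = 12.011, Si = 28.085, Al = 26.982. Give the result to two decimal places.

-33.64 percentage points

Ca in Na0.57Ca0.43Al1.43Si2.57O8: molar mass 269.093 g/mol; 0.43×40.078 = 17.234 g → 6.40 wt%.
Ca in CaCO3: molar mass 100.086 g/mol; 1×40.078 = 40.078 g → 40.04 wt%.
Difference = 6.40 − 40.04 = -33.64 percentage points.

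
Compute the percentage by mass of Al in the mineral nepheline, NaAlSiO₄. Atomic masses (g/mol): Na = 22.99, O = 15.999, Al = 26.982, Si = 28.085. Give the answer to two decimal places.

18.99 wt%

Formula mass = 1*22.99 + 1*26.982 + 1*28.085 + 4*15.999 = 142.053 g/mol, of which 26.982 g is Al.
So Al makes up 26.982/142.053 = 0.1899 of the mass, i.e. 18.99%.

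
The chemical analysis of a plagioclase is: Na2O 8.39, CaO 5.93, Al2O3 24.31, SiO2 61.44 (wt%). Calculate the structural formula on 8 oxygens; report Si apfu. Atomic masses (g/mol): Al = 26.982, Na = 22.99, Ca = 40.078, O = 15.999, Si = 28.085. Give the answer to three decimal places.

Na2O: 8.39/61.979 = 0.13537 mol → 0.27074 mol Na, 0.13537 mol O.
CaO: 5.93/56.077 = 0.10575 mol → 0.10575 mol Ca, 0.10575 mol O.
Al2O3: 24.31/101.961 = 0.23842 mol → 0.47684 mol Al, 0.71526 mol O.
SiO2: 61.44/60.083 = 1.02259 mol → 1.02259 mol Si, 2.04518 mol O.
Total oxygen = 3.00156 mol. Normalization factor = 8/3.00156 = 2.66528.
Si per 8 O = 1.02259 × 2.66528 = 2.725.

2.725 Si apfu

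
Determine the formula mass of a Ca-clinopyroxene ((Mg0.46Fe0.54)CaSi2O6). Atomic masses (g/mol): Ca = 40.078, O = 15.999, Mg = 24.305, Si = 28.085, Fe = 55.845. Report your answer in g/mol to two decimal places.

233.58 g/mol

The formula mass is the sum 0.46·24.305 + 0.54·55.845 + 1·40.078 + 2·28.085 + 6·15.999.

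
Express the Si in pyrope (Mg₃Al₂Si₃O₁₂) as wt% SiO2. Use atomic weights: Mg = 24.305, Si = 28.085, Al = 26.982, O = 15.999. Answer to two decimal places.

44.71 wt%

M(Mg₃Al₂Si₃O₁₂) = 403.122 g/mol; M(SiO2) = 60.083 g/mol.
Moles SiO2 per formula unit = 3 Si ÷ 1 = 3.0000.
SiO2 fraction = (3.0000 × 60.083) / 403.122 = 180.249/403.122 = 0.4471.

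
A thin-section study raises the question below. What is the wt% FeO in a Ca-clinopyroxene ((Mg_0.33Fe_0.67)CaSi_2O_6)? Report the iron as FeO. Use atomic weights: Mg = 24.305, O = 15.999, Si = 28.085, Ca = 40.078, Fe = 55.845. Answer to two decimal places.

20.25 wt%

Formula mass = 237.679 g/mol.
0.67 Fe → 0.6700 mol FeO per formula unit; M(FeO) = 71.844, so FeO mass = 48.135 g.
48.135/237.679 × 100 = 20.25 wt%.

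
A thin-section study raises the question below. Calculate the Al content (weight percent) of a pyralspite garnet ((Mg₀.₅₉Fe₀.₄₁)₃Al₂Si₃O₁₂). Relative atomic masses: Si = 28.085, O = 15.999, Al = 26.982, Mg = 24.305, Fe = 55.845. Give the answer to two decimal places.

Formula mass = 1.77*24.305 + 1.23*55.845 + 2*26.982 + 3*28.085 + 12*15.999 = 441.916 g/mol, of which 53.964 g is Al.
So Al makes up 53.964/441.916 = 0.1221 of the mass, i.e. 12.21%.

12.21 weight percent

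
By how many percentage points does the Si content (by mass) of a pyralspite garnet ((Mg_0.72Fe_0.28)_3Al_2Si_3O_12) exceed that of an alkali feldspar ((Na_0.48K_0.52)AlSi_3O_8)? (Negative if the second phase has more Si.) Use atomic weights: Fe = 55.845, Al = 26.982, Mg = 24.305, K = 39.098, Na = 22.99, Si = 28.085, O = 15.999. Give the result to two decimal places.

-11.53 percentage points

Si in (Mg_0.72Fe_0.28)_3Al_2Si_3O_12: molar mass 429.616 g/mol; 3×28.085 = 84.255 g → 19.61 wt%.
Si in (Na_0.48K_0.52)AlSi_3O_8: molar mass 270.595 g/mol; 3×28.085 = 84.255 g → 31.14 wt%.
Difference = 19.61 − 31.14 = -11.53 percentage points.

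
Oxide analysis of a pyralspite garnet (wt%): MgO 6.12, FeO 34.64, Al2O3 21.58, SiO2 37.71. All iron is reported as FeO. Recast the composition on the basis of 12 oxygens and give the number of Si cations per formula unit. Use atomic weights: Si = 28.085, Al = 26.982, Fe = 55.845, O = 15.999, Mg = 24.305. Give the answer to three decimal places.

2.984 Si apfu

MgO (M=40.304): mol = 0.15185; Mg = 0.15185, O = 0.15185.
FeO (M=71.844): mol = 0.48216; Fe = 0.48216, O = 0.48216.
Al2O3 (M=101.961): mol = 0.21165; Al = 0.42330, O = 0.63495.
SiO2 (M=60.083): mol = 0.62763; Si = 0.62763, O = 1.25526.
ΣO = 2.52422; factor = 12/ΣO = 4.75394.
Si apfu = 0.62763 × 4.75394 = 2.984.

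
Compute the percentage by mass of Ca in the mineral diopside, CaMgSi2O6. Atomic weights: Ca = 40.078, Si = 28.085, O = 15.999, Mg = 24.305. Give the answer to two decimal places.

18.51 wt%

M(CaMgSi2O6) = 216.547 g/mol.
Ca contributes 1 × 40.078 = 40.078 g per mole.
40.078/216.547 = 0.1851 → 18.51%.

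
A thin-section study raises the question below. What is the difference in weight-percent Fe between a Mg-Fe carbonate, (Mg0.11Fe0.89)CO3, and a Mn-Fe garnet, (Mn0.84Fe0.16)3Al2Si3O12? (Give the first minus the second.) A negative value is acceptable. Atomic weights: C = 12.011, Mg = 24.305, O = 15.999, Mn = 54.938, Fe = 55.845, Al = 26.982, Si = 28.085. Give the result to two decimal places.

First mineral: 49.702 g Fe in 112.384 g formula = 44.23 wt% Fe.
Second mineral: 26.806 g Fe in 495.456 g formula = 5.41 wt% Fe.
44.23% − 5.41% gives a difference of 38.82 percentage points.

38.82 percentage points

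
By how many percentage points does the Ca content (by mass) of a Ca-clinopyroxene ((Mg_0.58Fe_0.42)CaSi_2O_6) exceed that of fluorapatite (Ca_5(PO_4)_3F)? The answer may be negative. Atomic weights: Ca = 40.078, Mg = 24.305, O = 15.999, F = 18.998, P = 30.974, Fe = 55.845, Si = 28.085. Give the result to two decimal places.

-22.30 percentage points

M((Mg_0.58Fe_0.42)CaSi_2O_6) = 229.794 g/mol, so wt% Ca = 40.078/229.794 × 100 = 17.44%.
M(Ca_5(PO_4)_3F) = 504.298 g/mol, so wt% Ca = 200.390/504.298 × 100 = 39.74%.
17.44 − 39.74 = -22.30 pp.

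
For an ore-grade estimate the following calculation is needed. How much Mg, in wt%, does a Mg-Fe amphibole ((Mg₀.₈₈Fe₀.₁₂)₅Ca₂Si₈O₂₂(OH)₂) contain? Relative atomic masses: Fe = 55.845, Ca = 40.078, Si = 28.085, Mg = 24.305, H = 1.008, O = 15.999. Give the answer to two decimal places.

Molar mass of (Mg₀.₈₈Fe₀.₁₂)₅Ca₂Si₈O₂₂(OH)₂: 4.40·24.305 + 0.60·55.845 + 2·40.078 + 8·28.085 + 24·15.999 + 2·1.008 = 831.277 g/mol.
Mass of Mg per formula unit: 4.40 × 24.305 = 106.942 g.
Weight fraction Mg = 106.942 / 831.277 = 0.1286.

12.86 wt%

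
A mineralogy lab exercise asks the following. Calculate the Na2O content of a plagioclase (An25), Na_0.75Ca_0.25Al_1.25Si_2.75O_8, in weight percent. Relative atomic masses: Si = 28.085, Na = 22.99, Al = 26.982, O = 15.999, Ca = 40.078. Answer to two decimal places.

Molar mass of Na_0.75Ca_0.25Al_1.25Si_2.75O_8 = 0.75×22.99 + 0.25×40.078 + 1.25×26.982 + 2.75×28.085 + 8×15.999 = 266.215 g/mol.
Each formula unit contains 0.75 Na, equivalent to 0.75/2 = 0.3750 mol Na2O.
M(Na2O) = 2×22.99 + 1×15.999 = 61.979 g/mol.
Mass of Na2O per formula unit = 0.3750 × 61.979 = 23.242 g.
Na2O wt% = 23.242 / 266.215 × 100 = 8.73%.

8.73 wt%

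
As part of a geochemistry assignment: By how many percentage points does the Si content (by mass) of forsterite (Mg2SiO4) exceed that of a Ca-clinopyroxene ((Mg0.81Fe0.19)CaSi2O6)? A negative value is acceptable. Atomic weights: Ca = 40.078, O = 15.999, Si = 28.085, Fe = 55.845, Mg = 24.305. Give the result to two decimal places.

Si in Mg2SiO4: molar mass 140.691 g/mol; 1×28.085 = 28.085 g → 19.96 wt%.
Si in (Mg0.81Fe0.19)CaSi2O6: molar mass 222.540 g/mol; 2×28.085 = 56.170 g → 25.24 wt%.
Difference = 19.96 − 25.24 = -5.28 percentage points.

-5.28 percentage points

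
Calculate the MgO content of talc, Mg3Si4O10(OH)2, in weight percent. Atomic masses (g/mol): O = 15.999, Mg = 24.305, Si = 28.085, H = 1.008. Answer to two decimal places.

31.88 wt%

M(Mg3Si4O10(OH)2) = 379.259 g/mol; M(MgO) = 40.304 g/mol.
Moles MgO per formula unit = 3 Mg ÷ 1 = 3.0000.
MgO fraction = (3.0000 × 40.304) / 379.259 = 120.912/379.259 = 0.3188.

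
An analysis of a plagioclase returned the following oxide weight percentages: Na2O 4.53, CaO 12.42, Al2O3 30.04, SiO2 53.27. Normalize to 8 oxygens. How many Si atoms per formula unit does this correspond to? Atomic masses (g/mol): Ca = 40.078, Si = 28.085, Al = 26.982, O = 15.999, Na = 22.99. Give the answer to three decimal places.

4.53 wt% Na2O ÷ 61.979 g/mol = 0.07309 mol, giving 0.14618 Na and 0.07309 O.
12.42 wt% CaO ÷ 56.077 g/mol = 0.22148 mol, giving 0.22148 Ca and 0.22148 O.
30.04 wt% Al2O3 ÷ 101.961 g/mol = 0.29462 mol, giving 0.58924 Al and 0.88386 O.
53.27 wt% SiO2 ÷ 60.083 g/mol = 0.88661 mol, giving 0.88661 Si and 1.77322 O.
Oxygen sums to 2.95165; scaling by 8/2.95165 = 2.71035 puts the formula on 8 O.
Si: 0.88661 × 2.71035 = 2.403 atoms per formula unit.

2.403 Si apfu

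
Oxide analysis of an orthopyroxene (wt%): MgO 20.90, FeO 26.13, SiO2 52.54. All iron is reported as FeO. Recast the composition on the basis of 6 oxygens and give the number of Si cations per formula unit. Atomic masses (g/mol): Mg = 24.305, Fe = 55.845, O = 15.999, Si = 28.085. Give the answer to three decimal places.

1.994 Si apfu

MgO (M=40.304): mol = 0.51856; Mg = 0.51856, O = 0.51856.
FeO (M=71.844): mol = 0.36370; Fe = 0.36370, O = 0.36370.
SiO2 (M=60.083): mol = 0.87446; Si = 0.87446, O = 1.74892.
ΣO = 2.63118; factor = 6/ΣO = 2.28035.
Si apfu = 0.87446 × 2.28035 = 1.994.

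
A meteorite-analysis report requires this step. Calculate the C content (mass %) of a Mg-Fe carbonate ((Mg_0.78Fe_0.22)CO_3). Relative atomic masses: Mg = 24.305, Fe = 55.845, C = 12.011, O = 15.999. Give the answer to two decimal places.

M((Mg_0.78Fe_0.22)CO_3) = 91.252 g/mol.
C contributes 1 × 12.011 = 12.011 g per mole.
12.011/91.252 = 0.1316 → 13.16%.

13.16 mass %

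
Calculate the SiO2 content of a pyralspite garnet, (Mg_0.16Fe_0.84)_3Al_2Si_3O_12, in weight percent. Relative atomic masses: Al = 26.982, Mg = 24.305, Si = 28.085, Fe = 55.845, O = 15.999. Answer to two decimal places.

Molar mass of (Mg_0.16Fe_0.84)_3Al_2Si_3O_12 = 0.48×24.305 + 2.52×55.845 + 2×26.982 + 3×28.085 + 12×15.999 = 482.603 g/mol.
Each formula unit contains 3 Si, equivalent to 3/1 = 3.0000 mol SiO2.
M(SiO2) = 1×28.085 + 2×15.999 = 60.083 g/mol.
Mass of SiO2 per formula unit = 3.0000 × 60.083 = 180.249 g.
SiO2 wt% = 180.249 / 482.603 × 100 = 37.35%.

37.35 wt%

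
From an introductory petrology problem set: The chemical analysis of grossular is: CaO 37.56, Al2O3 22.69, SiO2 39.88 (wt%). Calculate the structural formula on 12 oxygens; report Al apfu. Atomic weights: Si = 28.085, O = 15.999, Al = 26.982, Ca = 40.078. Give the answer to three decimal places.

2.004 Al apfu

CaO (M=56.077): mol = 0.66979; Ca = 0.66979, O = 0.66979.
Al2O3 (M=101.961): mol = 0.22254; Al = 0.44508, O = 0.66762.
SiO2 (M=60.083): mol = 0.66375; Si = 0.66375, O = 1.32750.
ΣO = 2.66491; factor = 12/ΣO = 4.50297.
Al apfu = 0.44508 × 4.50297 = 2.004.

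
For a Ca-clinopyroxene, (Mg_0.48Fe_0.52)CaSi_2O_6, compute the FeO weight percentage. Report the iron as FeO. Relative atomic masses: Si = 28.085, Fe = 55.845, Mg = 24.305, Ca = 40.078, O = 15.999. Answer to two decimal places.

16.04 wt%

Formula mass = 232.948 g/mol.
0.52 Fe → 0.5200 mol FeO per formula unit; M(FeO) = 71.844, so FeO mass = 37.359 g.
37.359/232.948 × 100 = 16.04 wt%.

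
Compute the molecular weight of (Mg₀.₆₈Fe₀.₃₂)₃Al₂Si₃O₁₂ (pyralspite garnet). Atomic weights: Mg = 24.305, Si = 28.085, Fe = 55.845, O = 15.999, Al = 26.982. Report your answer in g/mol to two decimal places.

Mg: 2.04 × 24.305 = 49.5822
Fe: 0.96 × 55.845 = 53.6112
Al: 2 × 26.982 = 53.9640
Si: 3 × 28.085 = 84.2550
O: 12 × 15.999 = 191.9880
Summing the contributions gives the formula mass.

433.40 g/mol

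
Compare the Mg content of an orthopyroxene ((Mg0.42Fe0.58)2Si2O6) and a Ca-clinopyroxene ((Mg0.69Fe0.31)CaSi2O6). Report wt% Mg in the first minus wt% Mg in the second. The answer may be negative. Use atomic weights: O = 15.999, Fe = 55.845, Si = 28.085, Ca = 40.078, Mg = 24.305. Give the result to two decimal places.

1.19 percentage points

Mg in (Mg0.42Fe0.58)2Si2O6: molar mass 237.360 g/mol; 0.84×24.305 = 20.416 g → 8.60 wt%.
Mg in (Mg0.69Fe0.31)CaSi2O6: molar mass 226.324 g/mol; 0.69×24.305 = 16.770 g → 7.41 wt%.
Difference = 8.60 − 7.41 = 1.19 percentage points.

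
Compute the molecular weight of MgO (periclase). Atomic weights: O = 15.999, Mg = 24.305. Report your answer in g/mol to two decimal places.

Mg: 1 × 24.305 = 24.3050
O: 1 × 15.999 = 15.9990
Summing the contributions gives the formula mass.

40.30 g/mol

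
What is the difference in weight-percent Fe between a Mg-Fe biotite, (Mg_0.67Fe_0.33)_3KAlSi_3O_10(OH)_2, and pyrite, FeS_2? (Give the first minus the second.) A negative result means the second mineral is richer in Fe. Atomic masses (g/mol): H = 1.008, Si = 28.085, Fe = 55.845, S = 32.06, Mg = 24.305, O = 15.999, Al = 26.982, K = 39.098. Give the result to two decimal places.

M((Mg_0.67Fe_0.33)_3KAlSi_3O_10(OH)_2) = 448.479 g/mol, so wt% Fe = 55.287/448.479 × 100 = 12.33%.
M(FeS_2) = 119.965 g/mol, so wt% Fe = 55.845/119.965 × 100 = 46.55%.
12.33 − 46.55 = -34.22 pp.

-34.22 percentage points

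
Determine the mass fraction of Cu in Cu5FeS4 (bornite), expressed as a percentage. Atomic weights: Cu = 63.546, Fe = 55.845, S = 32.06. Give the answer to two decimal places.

63.32 wt%

Molar mass of Cu5FeS4: 5*63.546 + 1*55.845 + 4*32.06 = 501.815 g/mol.
Mass of Cu per formula unit: 5 × 63.546 = 317.730 g.
Weight fraction Cu = 317.730 / 501.815 = 0.6332.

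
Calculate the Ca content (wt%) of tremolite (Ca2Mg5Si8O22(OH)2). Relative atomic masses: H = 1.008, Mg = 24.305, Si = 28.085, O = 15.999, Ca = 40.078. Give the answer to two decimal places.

M(Ca2Mg5Si8O22(OH)2) = 812.353 g/mol.
Ca contributes 2 × 40.078 = 80.156 g per mole.
80.156/812.353 = 0.0987 → 9.87%.

9.87 wt%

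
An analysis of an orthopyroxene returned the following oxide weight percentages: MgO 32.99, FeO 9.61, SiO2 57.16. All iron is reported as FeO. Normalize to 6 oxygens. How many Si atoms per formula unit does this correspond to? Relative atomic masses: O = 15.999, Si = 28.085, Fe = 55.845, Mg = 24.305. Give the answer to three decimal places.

1.999 Si apfu

32.99 wt% MgO ÷ 40.304 g/mol = 0.81853 mol, giving 0.81853 Mg and 0.81853 O.
9.61 wt% FeO ÷ 71.844 g/mol = 0.13376 mol, giving 0.13376 Fe and 0.13376 O.
57.16 wt% SiO2 ÷ 60.083 g/mol = 0.95135 mol, giving 0.95135 Si and 1.90270 O.
Oxygen sums to 2.85499; scaling by 6/2.85499 = 2.10158 puts the formula on 6 O.
Si: 0.95135 × 2.10158 = 1.999 atoms per formula unit.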